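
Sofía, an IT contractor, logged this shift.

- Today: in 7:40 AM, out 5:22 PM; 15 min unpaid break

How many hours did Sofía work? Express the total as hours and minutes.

Today: 7:40 AM–5:22 PM = 9 h 42 min; less 15 min break → 9 h 27 min

9 h 27 min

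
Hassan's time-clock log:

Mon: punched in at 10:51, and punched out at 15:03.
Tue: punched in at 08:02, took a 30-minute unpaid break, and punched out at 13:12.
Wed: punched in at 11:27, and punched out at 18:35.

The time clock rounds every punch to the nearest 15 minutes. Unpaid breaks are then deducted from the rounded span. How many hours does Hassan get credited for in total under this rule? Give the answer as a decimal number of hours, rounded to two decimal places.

Mon: in 10:51→10:45, out 15:03→15:00; 4 h 15 min
Tue: in 08:02→08:00, out 13:12→13:15; 5 h 15 min − 30 min = 4 h 45 min
Wed: in 11:27→11:30, out 18:35→18:30; 7 h 0 min
Total credited: 16 h 0 min.

16.00 hours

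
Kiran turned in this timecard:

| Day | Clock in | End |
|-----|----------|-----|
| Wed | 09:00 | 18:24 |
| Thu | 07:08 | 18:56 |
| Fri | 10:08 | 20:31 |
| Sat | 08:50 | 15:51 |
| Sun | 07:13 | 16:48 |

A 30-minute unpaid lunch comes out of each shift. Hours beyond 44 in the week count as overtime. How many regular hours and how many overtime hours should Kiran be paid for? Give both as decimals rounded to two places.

Wed: 09:00–18:24 = 9 h 24 min; less 30 min break → 8 h 54 min
Thu: 07:08–18:56 = 11 h 48 min; less 30 min break → 11 h 18 min
Fri: 10:08–20:31 = 10 h 23 min; less 30 min break → 9 h 53 min
Sat: 08:50–15:51 = 7 h 1 min; less 30 min break → 6 h 31 min
Sun: 07:13–16:48 = 9 h 35 min; less 30 min break → 9 h 5 min
Total worked: 45 h 41 min = 45.68 h.
Threshold 44 h → overtime 1 h 41 min, regular 44 h 0 min.

Regular 44.00 hours, overtime 1.68 hours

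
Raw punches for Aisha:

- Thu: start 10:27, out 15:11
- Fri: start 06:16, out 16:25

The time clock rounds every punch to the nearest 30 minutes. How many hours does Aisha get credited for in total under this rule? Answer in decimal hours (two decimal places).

14.50 hours

Thu: in 10:27→10:30, out 15:11→15:00; 4 h 30 min
Fri: in 06:16→06:30, out 16:25→16:30; 10 h 0 min
Total credited: 14 h 30 min.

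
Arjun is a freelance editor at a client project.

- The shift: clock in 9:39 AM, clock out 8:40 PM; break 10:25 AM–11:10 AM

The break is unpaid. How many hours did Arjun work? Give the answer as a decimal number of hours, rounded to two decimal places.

The shift: 9:39 AM–8:40 PM = 11 h 1 min; less 45 min break → 10 h 16 min

10.27 hours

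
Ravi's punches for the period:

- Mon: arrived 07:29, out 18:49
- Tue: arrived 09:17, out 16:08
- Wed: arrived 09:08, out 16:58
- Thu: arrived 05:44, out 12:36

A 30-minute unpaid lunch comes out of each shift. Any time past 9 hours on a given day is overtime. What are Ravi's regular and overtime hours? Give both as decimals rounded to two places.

Mon: 07:29–18:49 = 11 h 20 min; less 30 min break → 10 h 50 min
Tue: 09:17–16:08 = 6 h 51 min; less 30 min break → 6 h 21 min
Wed: 09:08–16:58 = 7 h 50 min; less 30 min break → 7 h 20 min
Thu: 05:44–12:36 = 6 h 52 min; less 30 min break → 6 h 22 min
Mon reg 9 h 0 min / OT 1 h 50 min; Tue reg 6 h 21 min / OT 0 h 0 min; Wed reg 7 h 20 min / OT 0 h 0 min; Thu reg 6 h 22 min / OT 0 h 0 min.
Totals: regular 29 h 3 min, overtime 1 h 50 min.

Regular 29.05 hours, overtime 1.83 hours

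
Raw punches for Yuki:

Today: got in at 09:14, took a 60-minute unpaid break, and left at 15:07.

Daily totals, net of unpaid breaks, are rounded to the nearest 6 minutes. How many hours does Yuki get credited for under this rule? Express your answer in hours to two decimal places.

4.90 hours

Today: 09:14–15:07 = 5 h 53 min − 60 min = 4 h 53 min → rounds to 4 h 54 min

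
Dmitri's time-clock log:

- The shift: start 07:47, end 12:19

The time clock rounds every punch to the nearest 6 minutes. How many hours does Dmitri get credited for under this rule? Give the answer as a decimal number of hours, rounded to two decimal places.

The shift: in 07:47→07:48, out 12:19→12:18; 4 h 30 min

4.50 hours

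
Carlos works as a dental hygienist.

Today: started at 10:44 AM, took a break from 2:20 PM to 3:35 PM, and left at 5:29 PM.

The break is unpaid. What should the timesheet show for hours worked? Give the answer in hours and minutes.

Today: 10:44 AM–5:29 PM = 6 h 45 min; less 75 min break → 5 h 30 min

5 h 30 min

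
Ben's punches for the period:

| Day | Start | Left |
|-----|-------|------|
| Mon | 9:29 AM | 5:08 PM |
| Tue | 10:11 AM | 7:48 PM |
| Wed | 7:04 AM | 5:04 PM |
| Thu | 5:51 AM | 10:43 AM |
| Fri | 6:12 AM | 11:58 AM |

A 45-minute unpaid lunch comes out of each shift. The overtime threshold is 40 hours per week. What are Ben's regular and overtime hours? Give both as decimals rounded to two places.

Regular 34.15 hours, overtime 0.00 hours

Mon: 9:29 AM–5:08 PM = 7 h 39 min; less 45 min break → 6 h 54 min
Tue: 10:11 AM–7:48 PM = 9 h 37 min; less 45 min break → 8 h 52 min
Wed: 7:04 AM–5:04 PM = 10 h 0 min; less 45 min break → 9 h 15 min
Thu: 5:51 AM–10:43 AM = 4 h 52 min; less 45 min break → 4 h 7 min
Fri: 6:12 AM–11:58 AM = 5 h 46 min; less 45 min break → 5 h 1 min
Total worked: 34 h 9 min = 34.15 h.
Threshold 40 h → overtime 0 h 0 min, regular 34 h 9 min.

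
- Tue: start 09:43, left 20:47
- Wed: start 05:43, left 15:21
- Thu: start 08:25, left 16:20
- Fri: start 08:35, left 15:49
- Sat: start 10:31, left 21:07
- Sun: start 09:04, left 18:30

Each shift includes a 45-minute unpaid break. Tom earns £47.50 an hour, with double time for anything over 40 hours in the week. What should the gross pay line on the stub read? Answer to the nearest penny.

£2981.42

Tue: 09:43–20:47 = 11 h 4 min; less 45 min break → 10 h 19 min
Wed: 05:43–15:21 = 9 h 38 min; less 45 min break → 8 h 53 min
Thu: 08:25–16:20 = 7 h 55 min; less 45 min break → 7 h 10 min
Fri: 08:35–15:49 = 7 h 14 min; less 45 min break → 6 h 29 min
Sat: 10:31–21:07 = 10 h 36 min; less 45 min break → 9 h 51 min
Sun: 09:04–18:30 = 9 h 26 min; less 45 min break → 8 h 41 min
Total worked: 51 h 23 min = 3083 min.
Regular 40 h 0 min = 2400 min at £47.50/h; overtime 11 h 23 min = 683 min at £95.00/h.
Pay = (2400 × £47.50 + 683 × £95.00) ÷ 60 = £2981.42.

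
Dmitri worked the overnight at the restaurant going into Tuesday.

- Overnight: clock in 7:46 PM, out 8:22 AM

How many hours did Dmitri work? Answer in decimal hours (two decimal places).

12.60 hours

Overnight: 7:46 PM → midnight = 4 h 14 min; midnight → 8:22 AM = 8 h 22 min; span 12 h 36 min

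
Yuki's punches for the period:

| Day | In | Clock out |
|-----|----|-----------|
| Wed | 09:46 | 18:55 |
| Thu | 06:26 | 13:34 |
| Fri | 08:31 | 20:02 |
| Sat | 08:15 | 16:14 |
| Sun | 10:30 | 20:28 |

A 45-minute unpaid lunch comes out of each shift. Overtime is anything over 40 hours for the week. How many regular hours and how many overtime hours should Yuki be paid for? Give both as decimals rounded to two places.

Wed: 09:46–18:55 = 9 h 9 min; less 45 min break → 8 h 24 min
Thu: 06:26–13:34 = 7 h 8 min; less 45 min break → 6 h 23 min
Fri: 08:31–20:02 = 11 h 31 min; less 45 min break → 10 h 46 min
Sat: 08:15–16:14 = 7 h 59 min; less 45 min break → 7 h 14 min
Sun: 10:30–20:28 = 9 h 58 min; less 45 min break → 9 h 13 min
Total worked: 42 h 0 min = 42.00 h.
Threshold 40 h → overtime 2 h 0 min, regular 40 h 0 min.

Regular 40.00 hours, overtime 2.00 hours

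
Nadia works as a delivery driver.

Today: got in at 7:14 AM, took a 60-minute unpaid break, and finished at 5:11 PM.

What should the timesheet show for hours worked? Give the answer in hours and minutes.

Today: 7:14 AM–5:11 PM = 9 h 57 min; less 60 min break → 8 h 57 min

8 h 57 min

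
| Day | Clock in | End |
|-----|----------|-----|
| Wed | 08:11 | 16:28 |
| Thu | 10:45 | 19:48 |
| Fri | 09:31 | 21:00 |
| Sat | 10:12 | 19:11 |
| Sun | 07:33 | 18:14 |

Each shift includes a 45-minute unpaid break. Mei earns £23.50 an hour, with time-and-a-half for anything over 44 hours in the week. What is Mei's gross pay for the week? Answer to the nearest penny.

£1059.85

Wed: 08:11–16:28 = 8 h 17 min; less 45 min break → 7 h 32 min
Thu: 10:45–19:48 = 9 h 3 min; less 45 min break → 8 h 18 min
Fri: 09:31–21:00 = 11 h 29 min; less 45 min break → 10 h 44 min
Sat: 10:12–19:11 = 8 h 59 min; less 45 min break → 8 h 14 min
Sun: 07:33–18:14 = 10 h 41 min; less 45 min break → 9 h 56 min
Total worked: 44 h 44 min = 2684 min.
Regular 44 h 0 min = 2640 min at £23.50/h; overtime 0 h 44 min = 44 min at £35.25/h.
Pay = (2640 × £23.50 + 44 × £35.25) ÷ 60 = £1059.85.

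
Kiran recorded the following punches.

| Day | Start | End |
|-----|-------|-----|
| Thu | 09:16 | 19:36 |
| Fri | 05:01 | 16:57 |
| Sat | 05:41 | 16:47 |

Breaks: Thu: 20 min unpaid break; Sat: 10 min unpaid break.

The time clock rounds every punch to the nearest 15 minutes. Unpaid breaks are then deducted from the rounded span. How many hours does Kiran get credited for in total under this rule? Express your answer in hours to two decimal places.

32.75 hours

Thu: in 09:16→09:15, out 19:36→19:30; 10 h 15 min − 20 min = 9 h 55 min
Fri: in 05:01→05:00, out 16:57→17:00; 12 h 0 min
Sat: in 05:41→05:45, out 16:47→16:45; 11 h 0 min − 10 min = 10 h 50 min
Total credited: 32 h 45 min.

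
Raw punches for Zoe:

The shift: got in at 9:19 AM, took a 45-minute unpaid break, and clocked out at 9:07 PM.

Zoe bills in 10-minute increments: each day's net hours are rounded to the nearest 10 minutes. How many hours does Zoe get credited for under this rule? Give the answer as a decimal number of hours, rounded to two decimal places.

The shift: 9:19 AM–9:07 PM = 11 h 48 min − 45 min = 11 h 3 min → rounds to 11 h 0 min

11.00 hours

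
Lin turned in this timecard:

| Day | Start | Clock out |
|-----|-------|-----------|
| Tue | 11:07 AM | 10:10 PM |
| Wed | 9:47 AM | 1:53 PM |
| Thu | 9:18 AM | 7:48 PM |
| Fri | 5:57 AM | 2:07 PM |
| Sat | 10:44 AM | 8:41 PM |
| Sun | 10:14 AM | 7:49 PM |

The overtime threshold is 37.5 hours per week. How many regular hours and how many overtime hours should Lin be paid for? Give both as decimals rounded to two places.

Tue: 11:07 AM–10:10 PM = 11 h 3 min
Wed: 9:47 AM–1:53 PM = 4 h 6 min
Thu: 9:18 AM–7:48 PM = 10 h 30 min
Fri: 5:57 AM–2:07 PM = 8 h 10 min
Sat: 10:44 AM–8:41 PM = 9 h 57 min
Sun: 10:14 AM–7:49 PM = 9 h 35 min
Total worked: 53 h 21 min = 53.35 h.
Threshold 37.5 h → overtime 15 h 51 min, regular 37 h 30 min.

Regular 37.50 hours, overtime 15.85 hours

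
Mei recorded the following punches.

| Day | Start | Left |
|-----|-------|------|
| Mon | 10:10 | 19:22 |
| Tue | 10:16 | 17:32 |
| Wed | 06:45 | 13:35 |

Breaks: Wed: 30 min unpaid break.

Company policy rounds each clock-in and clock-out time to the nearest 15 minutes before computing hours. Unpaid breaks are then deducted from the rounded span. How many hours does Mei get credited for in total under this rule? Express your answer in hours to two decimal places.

Mon: in 10:10→10:15, out 19:22→19:15; 9 h 0 min
Tue: in 10:16→10:15, out 17:32→17:30; 7 h 15 min
Wed: in 06:45→06:45, out 13:35→13:30; 6 h 45 min − 30 min = 6 h 15 min
Total credited: 22 h 30 min.

22.50 hours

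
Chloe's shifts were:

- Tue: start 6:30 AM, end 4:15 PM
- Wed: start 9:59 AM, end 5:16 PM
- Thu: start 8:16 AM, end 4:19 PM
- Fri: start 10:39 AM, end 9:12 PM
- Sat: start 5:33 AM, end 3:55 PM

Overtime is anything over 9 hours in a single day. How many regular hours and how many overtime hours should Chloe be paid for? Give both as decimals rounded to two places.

Tue: 6:30 AM–4:15 PM = 9 h 45 min
Wed: 9:59 AM–5:16 PM = 7 h 17 min
Thu: 8:16 AM–4:19 PM = 8 h 3 min
Fri: 10:39 AM–9:12 PM = 10 h 33 min
Sat: 5:33 AM–3:55 PM = 10 h 22 min
Tue reg 9 h 0 min / OT 0 h 45 min; Wed reg 7 h 17 min / OT 0 h 0 min; Thu reg 8 h 3 min / OT 0 h 0 min; Fri reg 9 h 0 min / OT 1 h 33 min; Sat reg 9 h 0 min / OT 1 h 22 min.
Totals: regular 42 h 20 min, overtime 3 h 40 min.

Regular 42.33 hours, overtime 3.67 hours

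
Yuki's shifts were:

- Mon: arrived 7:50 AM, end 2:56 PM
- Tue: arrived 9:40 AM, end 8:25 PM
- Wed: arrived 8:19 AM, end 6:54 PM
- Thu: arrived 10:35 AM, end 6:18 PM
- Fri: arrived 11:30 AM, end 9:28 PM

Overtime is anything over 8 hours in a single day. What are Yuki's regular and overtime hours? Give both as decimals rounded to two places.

Regular 38.82 hours, overtime 7.30 hours

Mon: 7:50 AM–2:56 PM = 7 h 6 min
Tue: 9:40 AM–8:25 PM = 10 h 45 min
Wed: 8:19 AM–6:54 PM = 10 h 35 min
Thu: 10:35 AM–6:18 PM = 7 h 43 min
Fri: 11:30 AM–9:28 PM = 9 h 58 min
Mon reg 7 h 6 min / OT 0 h 0 min; Tue reg 8 h 0 min / OT 2 h 45 min; Wed reg 8 h 0 min / OT 2 h 35 min; Thu reg 7 h 43 min / OT 0 h 0 min; Fri reg 8 h 0 min / OT 1 h 58 min.
Totals: regular 38 h 49 min, overtime 7 h 18 min.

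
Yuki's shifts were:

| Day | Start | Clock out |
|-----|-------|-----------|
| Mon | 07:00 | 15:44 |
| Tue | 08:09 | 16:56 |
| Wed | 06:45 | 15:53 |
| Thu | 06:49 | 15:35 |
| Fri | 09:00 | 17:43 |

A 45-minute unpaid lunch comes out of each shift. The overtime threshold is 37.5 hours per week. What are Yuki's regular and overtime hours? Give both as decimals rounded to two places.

Mon: 07:00–15:44 = 8 h 44 min; less 45 min break → 7 h 59 min
Tue: 08:09–16:56 = 8 h 47 min; less 45 min break → 8 h 2 min
Wed: 06:45–15:53 = 9 h 8 min; less 45 min break → 8 h 23 min
Thu: 06:49–15:35 = 8 h 46 min; less 45 min break → 8 h 1 min
Fri: 09:00–17:43 = 8 h 43 min; less 45 min break → 7 h 58 min
Total worked: 40 h 23 min = 40.38 h.
Threshold 37.5 h → overtime 2 h 53 min, regular 37 h 30 min.

Regular 37.50 hours, overtime 2.88 hours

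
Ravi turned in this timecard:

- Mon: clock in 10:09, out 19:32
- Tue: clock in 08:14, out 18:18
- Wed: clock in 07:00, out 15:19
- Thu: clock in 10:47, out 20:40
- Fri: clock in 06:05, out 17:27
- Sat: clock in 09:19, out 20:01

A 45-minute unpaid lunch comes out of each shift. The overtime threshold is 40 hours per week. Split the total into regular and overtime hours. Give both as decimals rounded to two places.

Regular 40.00 hours, overtime 15.22 hours

Mon: 10:09–19:32 = 9 h 23 min; less 45 min break → 8 h 38 min
Tue: 08:14–18:18 = 10 h 4 min; less 45 min break → 9 h 19 min
Wed: 07:00–15:19 = 8 h 19 min; less 45 min break → 7 h 34 min
Thu: 10:47–20:40 = 9 h 53 min; less 45 min break → 9 h 8 min
Fri: 06:05–17:27 = 11 h 22 min; less 45 min break → 10 h 37 min
Sat: 09:19–20:01 = 10 h 42 min; less 45 min break → 9 h 57 min
Total worked: 55 h 13 min = 55.22 h.
Threshold 40 h → overtime 15 h 13 min, regular 40 h 0 min.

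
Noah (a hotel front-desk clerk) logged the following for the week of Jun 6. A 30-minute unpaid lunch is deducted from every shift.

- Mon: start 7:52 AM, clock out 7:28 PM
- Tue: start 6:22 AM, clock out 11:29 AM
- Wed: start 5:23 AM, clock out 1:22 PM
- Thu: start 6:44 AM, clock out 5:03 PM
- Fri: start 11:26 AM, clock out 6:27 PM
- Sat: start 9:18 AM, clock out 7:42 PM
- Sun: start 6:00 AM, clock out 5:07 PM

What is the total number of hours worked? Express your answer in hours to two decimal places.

Mon: 7:52 AM–7:28 PM = 11 h 36 min; less 30 min break → 11 h 6 min
Tue: 6:22 AM–11:29 AM = 5 h 7 min; less 30 min break → 4 h 37 min
Wed: 5:23 AM–1:22 PM = 7 h 59 min; less 30 min break → 7 h 29 min
Thu: 6:44 AM–5:03 PM = 10 h 19 min; less 30 min break → 9 h 49 min
Fri: 11:26 AM–6:27 PM = 7 h 1 min; less 30 min break → 6 h 31 min
Sat: 9:18 AM–7:42 PM = 10 h 24 min; less 30 min break → 9 h 54 min
Sun: 6:00 AM–5:07 PM = 11 h 7 min; less 30 min break → 10 h 37 min
Total: 11 h 6 min + 4 h 37 min + 7 h 29 min + 9 h 49 min + 6 h 31 min + 9 h 54 min + 10 h 37 min = 60 h 3 min.

60.05 hours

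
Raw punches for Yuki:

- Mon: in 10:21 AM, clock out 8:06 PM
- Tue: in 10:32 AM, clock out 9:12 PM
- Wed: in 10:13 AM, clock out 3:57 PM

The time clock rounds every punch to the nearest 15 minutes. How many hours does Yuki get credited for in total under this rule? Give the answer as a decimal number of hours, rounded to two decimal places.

Mon: in 10:21 AM→10:15 AM, out 8:06 PM→8:00 PM; 9 h 45 min
Tue: in 10:32 AM→10:30 AM, out 9:12 PM→9:15 PM; 10 h 45 min
Wed: in 10:13 AM→10:15 AM, out 3:57 PM→4:00 PM; 5 h 45 min
Total credited: 26 h 15 min.

26.25 hours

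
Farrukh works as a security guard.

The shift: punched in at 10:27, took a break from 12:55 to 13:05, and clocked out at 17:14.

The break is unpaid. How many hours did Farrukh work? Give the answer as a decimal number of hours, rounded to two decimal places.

The shift: 10:27–17:14 = 6 h 47 min; less 10 min break → 6 h 37 min

6.62 hours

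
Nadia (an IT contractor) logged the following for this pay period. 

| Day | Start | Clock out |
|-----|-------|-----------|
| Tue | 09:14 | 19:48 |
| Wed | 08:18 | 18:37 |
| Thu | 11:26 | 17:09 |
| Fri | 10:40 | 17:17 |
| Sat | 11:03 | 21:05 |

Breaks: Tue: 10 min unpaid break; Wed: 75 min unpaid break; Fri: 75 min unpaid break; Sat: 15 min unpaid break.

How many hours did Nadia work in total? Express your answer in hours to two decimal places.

Tue: 09:14–19:48 = 10 h 34 min; less 10 min break → 10 h 24 min
Wed: 08:18–18:37 = 10 h 19 min; less 75 min break → 9 h 4 min
Thu: 11:26–17:09 = 5 h 43 min
Fri: 10:40–17:17 = 6 h 37 min; less 75 min break → 5 h 22 min
Sat: 11:03–21:05 = 10 h 2 min; less 15 min break → 9 h 47 min
Total: 10 h 24 min + 9 h 4 min + 5 h 43 min + 5 h 22 min + 9 h 47 min = 40 h 20 min.

40.33 hours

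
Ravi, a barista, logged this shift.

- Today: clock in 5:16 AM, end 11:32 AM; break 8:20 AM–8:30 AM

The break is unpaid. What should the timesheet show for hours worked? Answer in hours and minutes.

6 h 6 min

Today: 5:16 AM–11:32 AM = 6 h 16 min; less 10 min break → 6 h 6 min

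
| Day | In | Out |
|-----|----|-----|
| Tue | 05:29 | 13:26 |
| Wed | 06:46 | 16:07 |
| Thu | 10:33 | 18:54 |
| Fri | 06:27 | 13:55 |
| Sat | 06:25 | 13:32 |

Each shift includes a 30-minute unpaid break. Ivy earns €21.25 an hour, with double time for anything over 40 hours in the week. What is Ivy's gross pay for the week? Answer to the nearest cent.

€801.83

Tue: 05:29–13:26 = 7 h 57 min; less 30 min break → 7 h 27 min
Wed: 06:46–16:07 = 9 h 21 min; less 30 min break → 8 h 51 min
Thu: 10:33–18:54 = 8 h 21 min; less 30 min break → 7 h 51 min
Fri: 06:27–13:55 = 7 h 28 min; less 30 min break → 6 h 58 min
Sat: 06:25–13:32 = 7 h 7 min; less 30 min break → 6 h 37 min
Total worked: 37 h 44 min = 2264 min.
Regular 37 h 44 min = 2264 min at €21.25/h; overtime 0 h 0 min = 0 min at €42.50/h.
Pay = (2264 × €21.25 + 0 × €42.50) ÷ 60 = €801.83.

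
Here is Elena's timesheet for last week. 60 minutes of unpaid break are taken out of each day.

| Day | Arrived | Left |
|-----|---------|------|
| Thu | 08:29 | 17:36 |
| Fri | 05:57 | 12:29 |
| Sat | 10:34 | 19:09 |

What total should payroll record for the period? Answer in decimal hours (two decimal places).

Thu: 08:29–17:36 = 9 h 7 min; less 60 min break → 8 h 7 min
Fri: 05:57–12:29 = 6 h 32 min; less 60 min break → 5 h 32 min
Sat: 10:34–19:09 = 8 h 35 min; less 60 min break → 7 h 35 min
Total: 8 h 7 min + 5 h 32 min + 7 h 35 min = 21 h 14 min.

21.23 hours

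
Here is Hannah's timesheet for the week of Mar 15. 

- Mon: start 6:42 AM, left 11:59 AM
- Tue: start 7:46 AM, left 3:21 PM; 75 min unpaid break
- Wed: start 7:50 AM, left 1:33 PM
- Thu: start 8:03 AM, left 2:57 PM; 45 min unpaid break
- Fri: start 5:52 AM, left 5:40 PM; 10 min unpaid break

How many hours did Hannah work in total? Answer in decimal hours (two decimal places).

Mon: 6:42 AM–11:59 AM = 5 h 17 min
Tue: 7:46 AM–3:21 PM = 7 h 35 min; less 75 min break → 6 h 20 min
Wed: 7:50 AM–1:33 PM = 5 h 43 min
Thu: 8:03 AM–2:57 PM = 6 h 54 min; less 45 min break → 6 h 9 min
Fri: 5:52 AM–5:40 PM = 11 h 48 min; less 10 min break → 11 h 38 min
Total: 5 h 17 min + 6 h 20 min + 5 h 43 min + 6 h 9 min + 11 h 38 min = 35 h 7 min.

35.12 hours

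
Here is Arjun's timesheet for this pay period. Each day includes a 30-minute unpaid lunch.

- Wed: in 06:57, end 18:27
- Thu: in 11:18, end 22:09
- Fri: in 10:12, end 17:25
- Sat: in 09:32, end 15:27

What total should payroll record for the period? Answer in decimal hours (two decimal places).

Wed: 06:57–18:27 = 11 h 30 min; less 30 min break → 11 h 0 min
Thu: 11:18–22:09 = 10 h 51 min; less 30 min break → 10 h 21 min
Fri: 10:12–17:25 = 7 h 13 min; less 30 min break → 6 h 43 min
Sat: 09:32–15:27 = 5 h 55 min; less 30 min break → 5 h 25 min
Total: 11 h 0 min + 10 h 21 min + 6 h 43 min + 5 h 25 min = 33 h 29 min.

33.48 hours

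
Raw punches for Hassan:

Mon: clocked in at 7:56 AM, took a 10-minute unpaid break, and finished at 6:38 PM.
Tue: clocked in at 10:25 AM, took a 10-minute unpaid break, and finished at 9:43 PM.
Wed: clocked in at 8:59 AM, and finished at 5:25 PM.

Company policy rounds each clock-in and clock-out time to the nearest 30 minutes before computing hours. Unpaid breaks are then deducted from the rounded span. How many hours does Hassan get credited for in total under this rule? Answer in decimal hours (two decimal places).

Mon: in 7:56 AM→8:00 AM, out 6:38 PM→6:30 PM; 10 h 30 min − 10 min = 10 h 20 min
Tue: in 10:25 AM→10:30 AM, out 9:43 PM→9:30 PM; 11 h 0 min − 10 min = 10 h 50 min
Wed: in 8:59 AM→9:00 AM, out 5:25 PM→5:30 PM; 8 h 30 min
Total credited: 29 h 40 min.

29.67 hours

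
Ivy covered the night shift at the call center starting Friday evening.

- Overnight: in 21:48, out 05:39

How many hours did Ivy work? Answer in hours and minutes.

Overnight: 21:48 → midnight = 2 h 12 min; midnight → 05:39 = 5 h 39 min; span 7 h 51 min

7 h 51 min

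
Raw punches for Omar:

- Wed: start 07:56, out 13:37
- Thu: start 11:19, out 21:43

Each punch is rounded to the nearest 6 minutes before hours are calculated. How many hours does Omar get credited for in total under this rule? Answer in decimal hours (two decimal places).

16.10 hours

Wed: in 07:56→07:54, out 13:37→13:36; 5 h 42 min
Thu: in 11:19→11:18, out 21:43→21:42; 10 h 24 min
Total credited: 16 h 6 min.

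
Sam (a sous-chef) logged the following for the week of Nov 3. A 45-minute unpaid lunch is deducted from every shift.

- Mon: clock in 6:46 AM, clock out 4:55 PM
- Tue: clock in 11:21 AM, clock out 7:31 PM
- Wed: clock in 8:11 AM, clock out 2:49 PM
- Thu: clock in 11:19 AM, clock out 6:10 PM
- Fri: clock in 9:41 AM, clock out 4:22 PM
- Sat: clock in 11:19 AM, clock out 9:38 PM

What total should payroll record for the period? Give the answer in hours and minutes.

44 h 18 min

Mon: 6:46 AM–4:55 PM = 10 h 9 min; less 45 min break → 9 h 24 min
Tue: 11:21 AM–7:31 PM = 8 h 10 min; less 45 min break → 7 h 25 min
Wed: 8:11 AM–2:49 PM = 6 h 38 min; less 45 min break → 5 h 53 min
Thu: 11:19 AM–6:10 PM = 6 h 51 min; less 45 min break → 6 h 6 min
Fri: 9:41 AM–4:22 PM = 6 h 41 min; less 45 min break → 5 h 56 min
Sat: 11:19 AM–9:38 PM = 10 h 19 min; less 45 min break → 9 h 34 min
Total: 9 h 24 min + 7 h 25 min + 5 h 53 min + 6 h 6 min + 5 h 56 min + 9 h 34 min = 44 h 18 min.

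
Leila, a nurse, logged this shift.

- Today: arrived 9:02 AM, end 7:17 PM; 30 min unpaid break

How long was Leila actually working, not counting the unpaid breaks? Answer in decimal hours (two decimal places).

Today: 9:02 AM–7:17 PM = 10 h 15 min; less 30 min break → 9 h 45 min

9.75 hours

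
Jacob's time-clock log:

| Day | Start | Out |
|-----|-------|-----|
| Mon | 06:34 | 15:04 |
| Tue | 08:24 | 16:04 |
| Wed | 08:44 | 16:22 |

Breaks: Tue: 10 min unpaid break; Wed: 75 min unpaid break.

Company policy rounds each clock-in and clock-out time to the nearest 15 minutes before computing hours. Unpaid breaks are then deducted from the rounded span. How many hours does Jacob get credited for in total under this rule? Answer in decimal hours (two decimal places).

22.08 hours

Mon: in 06:34→06:30, out 15:04→15:00; 8 h 30 min
Tue: in 08:24→08:30, out 16:04→16:00; 7 h 30 min − 10 min = 7 h 20 min
Wed: in 08:44→08:45, out 16:22→16:15; 7 h 30 min − 75 min = 6 h 15 min
Total credited: 22 h 5 min.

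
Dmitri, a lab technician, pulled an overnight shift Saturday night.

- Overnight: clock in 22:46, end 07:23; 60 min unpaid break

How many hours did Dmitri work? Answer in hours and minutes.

Overnight: 22:46 → midnight = 1 h 14 min; midnight → 07:23 = 7 h 23 min; span 8 h 37 min; less 60 min break → 7 h 37 min

7 h 37 min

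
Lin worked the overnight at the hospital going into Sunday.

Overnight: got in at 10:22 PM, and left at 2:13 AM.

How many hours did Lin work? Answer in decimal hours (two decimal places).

3.85 hours

Overnight: 10:22 PM → midnight = 1 h 38 min; midnight → 2:13 AM = 2 h 13 min; span 3 h 51 min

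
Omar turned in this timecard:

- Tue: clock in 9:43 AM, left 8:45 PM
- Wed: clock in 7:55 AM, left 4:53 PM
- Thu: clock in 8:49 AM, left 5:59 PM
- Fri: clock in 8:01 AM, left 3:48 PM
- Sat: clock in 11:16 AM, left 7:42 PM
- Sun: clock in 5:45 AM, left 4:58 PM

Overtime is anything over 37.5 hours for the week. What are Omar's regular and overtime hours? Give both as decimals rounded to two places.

Regular 37.50 hours, overtime 19.10 hours

Tue: 9:43 AM–8:45 PM = 11 h 2 min
Wed: 7:55 AM–4:53 PM = 8 h 58 min
Thu: 8:49 AM–5:59 PM = 9 h 10 min
Fri: 8:01 AM–3:48 PM = 7 h 47 min
Sat: 11:16 AM–7:42 PM = 8 h 26 min
Sun: 5:45 AM–4:58 PM = 11 h 13 min
Total worked: 56 h 36 min = 56.60 h.
Threshold 37.5 h → overtime 19 h 6 min, regular 37 h 30 min.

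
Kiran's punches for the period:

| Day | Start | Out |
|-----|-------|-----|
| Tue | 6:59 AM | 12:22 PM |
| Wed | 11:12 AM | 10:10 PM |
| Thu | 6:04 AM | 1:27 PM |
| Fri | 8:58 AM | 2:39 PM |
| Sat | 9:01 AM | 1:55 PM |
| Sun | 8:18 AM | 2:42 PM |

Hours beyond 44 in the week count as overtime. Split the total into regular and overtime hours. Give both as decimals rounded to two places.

Tue: 6:59 AM–12:22 PM = 5 h 23 min
Wed: 11:12 AM–10:10 PM = 10 h 58 min
Thu: 6:04 AM–1:27 PM = 7 h 23 min
Fri: 8:58 AM–2:39 PM = 5 h 41 min
Sat: 9:01 AM–1:55 PM = 4 h 54 min
Sun: 8:18 AM–2:42 PM = 6 h 24 min
Total worked: 40 h 43 min = 40.72 h.
Threshold 44 h → overtime 0 h 0 min, regular 40 h 43 min.

Regular 40.72 hours, overtime 0.00 hours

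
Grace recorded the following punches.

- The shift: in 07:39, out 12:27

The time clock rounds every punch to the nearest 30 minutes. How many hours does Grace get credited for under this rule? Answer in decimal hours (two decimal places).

5.00 hours

The shift: in 07:39→07:30, out 12:27→12:30; 5 h 0 min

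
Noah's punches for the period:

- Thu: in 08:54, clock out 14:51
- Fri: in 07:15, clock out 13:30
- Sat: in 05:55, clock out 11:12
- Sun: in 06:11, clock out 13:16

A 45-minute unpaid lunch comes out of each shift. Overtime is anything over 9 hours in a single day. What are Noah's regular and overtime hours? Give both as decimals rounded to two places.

Thu: 08:54–14:51 = 5 h 57 min; less 45 min break → 5 h 12 min
Fri: 07:15–13:30 = 6 h 15 min; less 45 min break → 5 h 30 min
Sat: 05:55–11:12 = 5 h 17 min; less 45 min break → 4 h 32 min
Sun: 06:11–13:16 = 7 h 5 min; less 45 min break → 6 h 20 min
Thu reg 5 h 12 min / OT 0 h 0 min; Fri reg 5 h 30 min / OT 0 h 0 min; Sat reg 4 h 32 min / OT 0 h 0 min; Sun reg 6 h 20 min / OT 0 h 0 min.
Totals: regular 21 h 34 min, overtime 0 h 0 min.

Regular 21.57 hours, overtime 0.00 hours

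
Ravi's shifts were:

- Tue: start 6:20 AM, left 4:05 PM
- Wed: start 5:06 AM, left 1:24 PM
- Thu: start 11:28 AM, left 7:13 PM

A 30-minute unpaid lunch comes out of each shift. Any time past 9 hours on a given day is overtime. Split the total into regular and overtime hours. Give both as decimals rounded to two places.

Tue: 6:20 AM–4:05 PM = 9 h 45 min; less 30 min break → 9 h 15 min
Wed: 5:06 AM–1:24 PM = 8 h 18 min; less 30 min break → 7 h 48 min
Thu: 11:28 AM–7:13 PM = 7 h 45 min; less 30 min break → 7 h 15 min
Tue reg 9 h 0 min / OT 0 h 15 min; Wed reg 7 h 48 min / OT 0 h 0 min; Thu reg 7 h 15 min / OT 0 h 0 min.
Totals: regular 24 h 3 min, overtime 0 h 15 min.

Regular 24.05 hours, overtime 0.25 hours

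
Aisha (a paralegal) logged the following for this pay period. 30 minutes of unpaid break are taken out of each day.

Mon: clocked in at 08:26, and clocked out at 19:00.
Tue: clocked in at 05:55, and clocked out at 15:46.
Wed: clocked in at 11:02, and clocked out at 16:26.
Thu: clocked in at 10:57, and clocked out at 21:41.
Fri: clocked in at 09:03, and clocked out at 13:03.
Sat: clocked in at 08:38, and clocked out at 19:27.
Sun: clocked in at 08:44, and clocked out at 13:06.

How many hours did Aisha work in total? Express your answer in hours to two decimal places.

52.23 hours

Mon: 08:26–19:00 = 10 h 34 min; less 30 min break → 10 h 4 min
Tue: 05:55–15:46 = 9 h 51 min; less 30 min break → 9 h 21 min
Wed: 11:02–16:26 = 5 h 24 min; less 30 min break → 4 h 54 min
Thu: 10:57–21:41 = 10 h 44 min; less 30 min break → 10 h 14 min
Fri: 09:03–13:03 = 4 h 0 min; less 30 min break → 3 h 30 min
Sat: 08:38–19:27 = 10 h 49 min; less 30 min break → 10 h 19 min
Sun: 08:44–13:06 = 4 h 22 min; less 30 min break → 3 h 52 min
Total: 10 h 4 min + 9 h 21 min + 4 h 54 min + 10 h 14 min + 3 h 30 min + 10 h 19 min + 3 h 52 min = 52 h 14 min.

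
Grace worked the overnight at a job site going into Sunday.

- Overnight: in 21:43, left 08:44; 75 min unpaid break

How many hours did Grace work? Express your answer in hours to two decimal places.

9.77 hours

Overnight: 21:43 → midnight = 2 h 17 min; midnight → 08:44 = 8 h 44 min; span 11 h 1 min; less 75 min break → 9 h 46 min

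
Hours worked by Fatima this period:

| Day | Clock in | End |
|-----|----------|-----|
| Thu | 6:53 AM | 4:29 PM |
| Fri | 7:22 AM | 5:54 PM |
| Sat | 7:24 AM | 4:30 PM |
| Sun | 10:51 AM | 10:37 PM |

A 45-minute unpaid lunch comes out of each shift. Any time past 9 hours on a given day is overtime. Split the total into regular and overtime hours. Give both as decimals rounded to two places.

Thu: 6:53 AM–4:29 PM = 9 h 36 min; less 45 min break → 8 h 51 min
Fri: 7:22 AM–5:54 PM = 10 h 32 min; less 45 min break → 9 h 47 min
Sat: 7:24 AM–4:30 PM = 9 h 6 min; less 45 min break → 8 h 21 min
Sun: 10:51 AM–10:37 PM = 11 h 46 min; less 45 min break → 11 h 1 min
Thu reg 8 h 51 min / OT 0 h 0 min; Fri reg 9 h 0 min / OT 0 h 47 min; Sat reg 8 h 21 min / OT 0 h 0 min; Sun reg 9 h 0 min / OT 2 h 1 min.
Totals: regular 35 h 12 min, overtime 2 h 48 min.

Regular 35.20 hours, overtime 2.80 hours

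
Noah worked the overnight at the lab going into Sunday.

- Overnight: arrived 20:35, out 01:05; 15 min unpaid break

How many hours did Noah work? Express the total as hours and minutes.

Overnight: 20:35 → midnight = 3 h 25 min; midnight → 01:05 = 1 h 5 min; span 4 h 30 min; less 15 min break → 4 h 15 min

4 h 15 min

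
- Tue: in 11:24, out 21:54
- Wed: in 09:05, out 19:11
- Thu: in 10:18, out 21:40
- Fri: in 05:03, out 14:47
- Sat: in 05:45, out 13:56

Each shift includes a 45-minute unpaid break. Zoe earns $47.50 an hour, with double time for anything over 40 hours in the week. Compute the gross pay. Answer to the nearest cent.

$2482.67

Tue: 11:24–21:54 = 10 h 30 min; less 45 min break → 9 h 45 min
Wed: 09:05–19:11 = 10 h 6 min; less 45 min break → 9 h 21 min
Thu: 10:18–21:40 = 11 h 22 min; less 45 min break → 10 h 37 min
Fri: 05:03–14:47 = 9 h 44 min; less 45 min break → 8 h 59 min
Sat: 05:45–13:56 = 8 h 11 min; less 45 min break → 7 h 26 min
Total worked: 46 h 8 min = 2768 min.
Regular 40 h 0 min = 2400 min at $47.50/h; overtime 6 h 8 min = 368 min at $95.00/h.
Pay = (2400 × $47.50 + 368 × $95.00) ÷ 60 = $2482.67.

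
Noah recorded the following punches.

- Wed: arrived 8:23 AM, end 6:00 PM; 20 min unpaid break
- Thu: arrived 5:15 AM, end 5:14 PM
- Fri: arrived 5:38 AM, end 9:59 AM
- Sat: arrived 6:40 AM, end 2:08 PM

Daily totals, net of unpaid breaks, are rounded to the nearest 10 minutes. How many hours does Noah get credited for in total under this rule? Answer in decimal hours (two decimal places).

33.17 hours

Wed: 8:23 AM–6:00 PM = 9 h 37 min − 20 min = 9 h 17 min → rounds to 9 h 20 min
Thu: 5:15 AM–5:14 PM = 11 h 59 min → rounds to 12 h 0 min
Fri: 5:38 AM–9:59 AM = 4 h 21 min → rounds to 4 h 20 min
Sat: 6:40 AM–2:08 PM = 7 h 28 min → rounds to 7 h 30 min
Total credited: 33 h 10 min.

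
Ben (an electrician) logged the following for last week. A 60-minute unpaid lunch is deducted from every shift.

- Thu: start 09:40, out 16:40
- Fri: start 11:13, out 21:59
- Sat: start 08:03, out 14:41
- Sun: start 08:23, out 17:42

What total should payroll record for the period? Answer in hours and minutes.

29 h 43 min

Thu: 09:40–16:40 = 7 h 0 min; less 60 min break → 6 h 0 min
Fri: 11:13–21:59 = 10 h 46 min; less 60 min break → 9 h 46 min
Sat: 08:03–14:41 = 6 h 38 min; less 60 min break → 5 h 38 min
Sun: 08:23–17:42 = 9 h 19 min; less 60 min break → 8 h 19 min
Total: 6 h 0 min + 9 h 46 min + 5 h 38 min + 8 h 19 min = 29 h 43 min.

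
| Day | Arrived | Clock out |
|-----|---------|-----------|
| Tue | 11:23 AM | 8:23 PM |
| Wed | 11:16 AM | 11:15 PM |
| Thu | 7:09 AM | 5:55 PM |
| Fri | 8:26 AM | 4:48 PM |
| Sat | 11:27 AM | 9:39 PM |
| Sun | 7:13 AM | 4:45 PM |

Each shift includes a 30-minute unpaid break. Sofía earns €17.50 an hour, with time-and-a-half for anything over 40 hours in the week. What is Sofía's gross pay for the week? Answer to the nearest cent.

€1142.31

Tue: 11:23 AM–8:23 PM = 9 h 0 min; less 30 min break → 8 h 30 min
Wed: 11:16 AM–11:15 PM = 11 h 59 min; less 30 min break → 11 h 29 min
Thu: 7:09 AM–5:55 PM = 10 h 46 min; less 30 min break → 10 h 16 min
Fri: 8:26 AM–4:48 PM = 8 h 22 min; less 30 min break → 7 h 52 min
Sat: 11:27 AM–9:39 PM = 10 h 12 min; less 30 min break → 9 h 42 min
Sun: 7:13 AM–4:45 PM = 9 h 32 min; less 30 min break → 9 h 2 min
Total worked: 56 h 51 min = 3411 min.
Regular 40 h 0 min = 2400 min at €17.50/h; overtime 16 h 51 min = 1011 min at €26.25/h.
Pay = (2400 × €17.50 + 1011 × €26.25) ÷ 60 = €1142.31.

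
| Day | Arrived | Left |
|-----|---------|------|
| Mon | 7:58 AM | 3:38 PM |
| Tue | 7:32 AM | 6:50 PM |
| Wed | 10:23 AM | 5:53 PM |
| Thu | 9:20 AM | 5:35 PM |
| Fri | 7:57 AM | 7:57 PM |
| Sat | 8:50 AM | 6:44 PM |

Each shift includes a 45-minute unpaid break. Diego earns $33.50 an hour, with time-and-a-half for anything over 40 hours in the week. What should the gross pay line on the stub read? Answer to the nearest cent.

$1948.86

Mon: 7:58 AM–3:38 PM = 7 h 40 min; less 45 min break → 6 h 55 min
Tue: 7:32 AM–6:50 PM = 11 h 18 min; less 45 min break → 10 h 33 min
Wed: 10:23 AM–5:53 PM = 7 h 30 min; less 45 min break → 6 h 45 min
Thu: 9:20 AM–5:35 PM = 8 h 15 min; less 45 min break → 7 h 30 min
Fri: 7:57 AM–7:57 PM = 12 h 0 min; less 45 min break → 11 h 15 min
Sat: 8:50 AM–6:44 PM = 9 h 54 min; less 45 min break → 9 h 9 min
Total worked: 52 h 7 min = 3127 min.
Regular 40 h 0 min = 2400 min at $33.50/h; overtime 12 h 7 min = 727 min at $50.25/h.
Pay = (2400 × $33.50 + 727 × $50.25) ÷ 60 = $1948.86.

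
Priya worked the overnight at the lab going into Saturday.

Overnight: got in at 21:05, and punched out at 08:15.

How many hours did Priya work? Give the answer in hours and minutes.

11 h 10 min

Overnight: 21:05 → midnight = 2 h 55 min; midnight → 08:15 = 8 h 15 min; span 11 h 10 min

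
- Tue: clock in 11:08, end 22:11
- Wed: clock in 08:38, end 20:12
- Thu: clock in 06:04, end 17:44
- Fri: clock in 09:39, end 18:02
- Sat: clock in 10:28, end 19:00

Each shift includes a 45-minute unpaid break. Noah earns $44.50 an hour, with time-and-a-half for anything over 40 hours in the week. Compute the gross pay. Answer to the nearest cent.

$2277.29

Tue: 11:08–22:11 = 11 h 3 min; less 45 min break → 10 h 18 min
Wed: 08:38–20:12 = 11 h 34 min; less 45 min break → 10 h 49 min
Thu: 06:04–17:44 = 11 h 40 min; less 45 min break → 10 h 55 min
Fri: 09:39–18:02 = 8 h 23 min; less 45 min break → 7 h 38 min
Sat: 10:28–19:00 = 8 h 32 min; less 45 min break → 7 h 47 min
Total worked: 47 h 27 min = 2847 min.
Regular 40 h 0 min = 2400 min at $44.50/h; overtime 7 h 27 min = 447 min at $66.75/h.
Pay = (2400 × $44.50 + 447 × $66.75) ÷ 60 = $2277.29.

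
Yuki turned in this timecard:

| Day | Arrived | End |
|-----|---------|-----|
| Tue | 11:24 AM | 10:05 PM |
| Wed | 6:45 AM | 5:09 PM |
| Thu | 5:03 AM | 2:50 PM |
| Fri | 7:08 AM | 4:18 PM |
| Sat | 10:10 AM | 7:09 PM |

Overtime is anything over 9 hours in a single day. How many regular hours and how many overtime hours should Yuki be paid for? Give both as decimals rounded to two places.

Regular 44.98 hours, overtime 4.03 hours

Tue: 11:24 AM–10:05 PM = 10 h 41 min
Wed: 6:45 AM–5:09 PM = 10 h 24 min
Thu: 5:03 AM–2:50 PM = 9 h 47 min
Fri: 7:08 AM–4:18 PM = 9 h 10 min
Sat: 10:10 AM–7:09 PM = 8 h 59 min
Tue reg 9 h 0 min / OT 1 h 41 min; Wed reg 9 h 0 min / OT 1 h 24 min; Thu reg 9 h 0 min / OT 0 h 47 min; Fri reg 9 h 0 min / OT 0 h 10 min; Sat reg 8 h 59 min / OT 0 h 0 min.
Totals: regular 44 h 59 min, overtime 4 h 2 min.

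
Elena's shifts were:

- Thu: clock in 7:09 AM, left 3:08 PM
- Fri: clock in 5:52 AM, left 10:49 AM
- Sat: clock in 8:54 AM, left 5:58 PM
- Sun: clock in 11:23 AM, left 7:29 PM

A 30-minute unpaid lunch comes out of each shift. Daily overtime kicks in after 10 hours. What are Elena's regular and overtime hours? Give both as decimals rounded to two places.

Thu: 7:09 AM–3:08 PM = 7 h 59 min; less 30 min break → 7 h 29 min
Fri: 5:52 AM–10:49 AM = 4 h 57 min; less 30 min break → 4 h 27 min
Sat: 8:54 AM–5:58 PM = 9 h 4 min; less 30 min break → 8 h 34 min
Sun: 11:23 AM–7:29 PM = 8 h 6 min; less 30 min break → 7 h 36 min
Thu reg 7 h 29 min / OT 0 h 0 min; Fri reg 4 h 27 min / OT 0 h 0 min; Sat reg 8 h 34 min / OT 0 h 0 min; Sun reg 7 h 36 min / OT 0 h 0 min.
Totals: regular 28 h 6 min, overtime 0 h 0 min.

Regular 28.10 hours, overtime 0.00 hours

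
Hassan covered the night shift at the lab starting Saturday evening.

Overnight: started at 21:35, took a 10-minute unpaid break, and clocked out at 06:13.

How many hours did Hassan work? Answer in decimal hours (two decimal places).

8.47 hours

Overnight: 21:35 → midnight = 2 h 25 min; midnight → 06:13 = 6 h 13 min; span 8 h 38 min; less 10 min break → 8 h 28 min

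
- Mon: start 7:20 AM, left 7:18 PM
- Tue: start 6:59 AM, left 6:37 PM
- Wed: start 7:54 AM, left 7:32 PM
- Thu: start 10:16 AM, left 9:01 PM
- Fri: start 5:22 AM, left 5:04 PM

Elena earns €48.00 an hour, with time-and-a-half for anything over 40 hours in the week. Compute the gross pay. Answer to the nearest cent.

€3193.20

Mon: 7:20 AM–7:18 PM = 11 h 58 min
Tue: 6:59 AM–6:37 PM = 11 h 38 min
Wed: 7:54 AM–7:32 PM = 11 h 38 min
Thu: 10:16 AM–9:01 PM = 10 h 45 min
Fri: 5:22 AM–5:04 PM = 11 h 42 min
Total worked: 57 h 41 min = 3461 min.
Regular 40 h 0 min = 2400 min at €48.00/h; overtime 17 h 41 min = 1061 min at €72.00/h.
Pay = (2400 × €48.00 + 1061 × €72.00) ÷ 60 = €3193.20.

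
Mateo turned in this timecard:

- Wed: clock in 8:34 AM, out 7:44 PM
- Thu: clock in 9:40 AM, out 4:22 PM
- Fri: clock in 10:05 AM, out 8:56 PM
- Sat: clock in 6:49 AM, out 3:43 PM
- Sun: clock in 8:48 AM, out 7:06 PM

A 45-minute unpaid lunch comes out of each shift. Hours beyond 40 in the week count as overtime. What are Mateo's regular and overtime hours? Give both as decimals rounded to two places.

Wed: 8:34 AM–7:44 PM = 11 h 10 min; less 45 min break → 10 h 25 min
Thu: 9:40 AM–4:22 PM = 6 h 42 min; less 45 min break → 5 h 57 min
Fri: 10:05 AM–8:56 PM = 10 h 51 min; less 45 min break → 10 h 6 min
Sat: 6:49 AM–3:43 PM = 8 h 54 min; less 45 min break → 8 h 9 min
Sun: 8:48 AM–7:06 PM = 10 h 18 min; less 45 min break → 9 h 33 min
Total worked: 44 h 10 min = 44.17 h.
Threshold 40 h → overtime 4 h 10 min, regular 40 h 0 min.

Regular 40.00 hours, overtime 4.17 hours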